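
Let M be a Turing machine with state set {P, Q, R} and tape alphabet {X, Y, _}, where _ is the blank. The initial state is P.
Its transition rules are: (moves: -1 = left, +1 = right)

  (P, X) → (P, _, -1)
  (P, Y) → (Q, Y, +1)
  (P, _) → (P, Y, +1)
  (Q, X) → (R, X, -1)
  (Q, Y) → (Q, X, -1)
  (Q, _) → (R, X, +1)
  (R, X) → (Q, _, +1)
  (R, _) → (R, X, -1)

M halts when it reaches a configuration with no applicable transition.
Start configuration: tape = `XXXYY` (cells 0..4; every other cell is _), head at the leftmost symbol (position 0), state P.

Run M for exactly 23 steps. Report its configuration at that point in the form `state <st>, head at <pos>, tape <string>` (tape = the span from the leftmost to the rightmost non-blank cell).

state=P head=0 tape=_[X]XXYY__   (P,X)→(P,_,-1)
state=P head=-1 tape=[_]_XXYY__   (P,_)→(P,Y,+1)
state=P head=0 tape=Y[_]XXYY__   (P,_)→(P,Y,+1)
state=P head=1 tape=YY[X]XYY__   (P,X)→(P,_,-1)
state=P head=0 tape=Y[Y]_XYY__   (P,Y)→(Q,Y,+1)
state=Q head=1 tape=YY[_]XYY__   (Q,_)→(R,X,+1)
state=R head=2 tape=YYX[X]YY__   (R,X)→(Q,_,+1)
state=Q head=3 tape=YYX_[Y]Y__   (Q,Y)→(Q,X,-1)
state=Q head=2 tape=YYX[_]XY__   (Q,_)→(R,X,+1)
state=R head=3 tape=YYXX[X]Y__   (R,X)→(Q,_,+1)
state=Q head=4 tape=YYXX_[Y]__   (Q,Y)→(Q,X,-1)
state=Q head=3 tape=YYXX[_]X__   (Q,_)→(R,X,+1)
state=R head=4 tape=YYXXX[X]__   (R,X)→(Q,_,+1)
state=Q head=5 tape=YYXXX_[_]_   (Q,_)→(R,X,+1)
state=R head=6 tape=YYXXX_X[_]   (R,_)→(R,X,-1)
state=R head=5 tape=YYXXX_[X]X   (R,X)→(Q,_,+1)
state=Q head=6 tape=YYXXX__[X]   (Q,X)→(R,X,-1)
state=R head=5 tape=YYXXX_[_]X   (R,_)→(R,X,-1)
state=R head=4 tape=YYXXX[_]XX   (R,_)→(R,X,-1)
state=R head=3 tape=YYXX[X]XXX   (R,X)→(Q,_,+1)
state=Q head=4 tape=YYXX_[X]XX   (Q,X)→(R,X,-1)
state=R head=3 tape=YYXX[_]XXX   (R,_)→(R,X,-1)
state=R head=2 tape=YYX[X]XXXX   (R,X)→(Q,_,+1)
state=Q head=3 tape=YYX_[X]XXX
After 23 steps: state Q, head at 3, tape YYX_XXXX.

state Q, head at 3, tape YYX_XXXX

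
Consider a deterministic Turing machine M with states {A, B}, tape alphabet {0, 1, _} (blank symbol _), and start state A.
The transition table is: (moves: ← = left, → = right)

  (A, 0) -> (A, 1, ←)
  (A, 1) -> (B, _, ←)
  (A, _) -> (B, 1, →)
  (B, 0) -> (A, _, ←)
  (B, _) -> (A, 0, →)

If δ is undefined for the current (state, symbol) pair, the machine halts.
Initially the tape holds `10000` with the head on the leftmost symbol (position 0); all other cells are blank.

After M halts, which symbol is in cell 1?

A | ___[1]0000   read 1 → write _, move ←, go to B
B | __[_]_0000   read _ → write 0, move →, go to A
A | __0[_]0000   read _ → write 1, move →, go to B
B | __01[0]000   read 0 → write _, move ←, go to A
A | __0[1]_000   read 1 → write _, move ←, go to B
B | __[0]__000   read 0 → write _, move ←, go to A
A | _[_]___000   read _ → write 1, move →, go to B
B | _1[_]__000   read _ → write 0, move →, go to A
A | _10[_]_000   read _ → write 1, move →, go to B
B | _101[_]000   read _ → write 0, move →, go to A
A | _1010[0]00   read 0 → write 1, move ←, go to A
A | _101[0]100   read 0 → write 1, move ←, go to A
A | _10[1]1100   read 1 → write _, move ←, go to B
B | _1[0]_1100   read 0 → write _, move ←, go to A
A | _[1]__1100   read 1 → write _, move ←, go to B
B | [_]___1100   read _ → write 0, move →, go to A
A | 0[_]__1100   read _ → write 1, move →, go to B
B | 01[_]_1100   read _ → write 0, move →, go to A
A | 010[_]1100   read _ → write 1, move →, go to B
B | 0101[1]100
Cell 1 holds 1 when M halts.

1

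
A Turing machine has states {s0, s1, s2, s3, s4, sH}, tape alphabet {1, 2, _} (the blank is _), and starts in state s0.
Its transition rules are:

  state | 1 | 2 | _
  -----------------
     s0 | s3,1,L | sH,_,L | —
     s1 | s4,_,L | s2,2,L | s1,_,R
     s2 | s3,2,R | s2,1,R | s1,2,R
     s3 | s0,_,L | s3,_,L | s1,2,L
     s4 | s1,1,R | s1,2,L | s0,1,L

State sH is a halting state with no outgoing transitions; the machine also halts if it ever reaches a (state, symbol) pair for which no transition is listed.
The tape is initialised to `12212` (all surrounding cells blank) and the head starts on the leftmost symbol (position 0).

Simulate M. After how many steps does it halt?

s0 | _____[1]2212   read 1 → write 1, move L, go to s3
s3 | ____[_]12212   read _ → write 2, move L, go to s1
s1 | ___[_]212212   read _ → write _, move R, go to s1
s1 | ____[2]12212   read 2 → write 2, move L, go to s2
s2 | ___[_]212212   read _ → write 2, move R, go to s1
s1 | ___2[2]12212   read 2 → write 2, move L, go to s2
s2 | ___[2]212212   read 2 → write 1, move R, go to s2
s2 | ___1[2]12212   read 2 → write 1, move R, go to s2
s2 | ___11[1]2212   read 1 → write 2, move R, go to s3
s3 | ___112[2]212   read 2 → write _, move L, go to s3
s3 | ___11[2]_212   read 2 → write _, move L, go to s3
s3 | ___1[1]__212   read 1 → write _, move L, go to s0
s0 | ___[1]___212   read 1 → write 1, move L, go to s3
s3 | __[_]1___212   read _ → write 2, move L, go to s1
s1 | _[_]21___212   read _ → write _, move R, go to s1
s1 | __[2]1___212   read 2 → write 2, move L, go to s2
s2 | _[_]21___212   read _ → write 2, move R, go to s1
s1 | _2[2]1___212   read 2 → write 2, move L, go to s2
s2 | _[2]21___212   read 2 → write 1, move R, go to s2
s2 | _1[2]1___212   read 2 → write 1, move R, go to s2
s2 | _11[1]___212   read 1 → write 2, move R, go to s3
s3 | _112[_]__212   read _ → write 2, move L, go to s1
s1 | _11[2]2__212   read 2 → write 2, move L, go to s2
s2 | _1[1]22__212   read 1 → write 2, move R, go to s3
s3 | _12[2]2__212   read 2 → write _, move L, go to s3
s3 | _1[2]_2__212   read 2 → write _, move L, go to s3
s3 | _[1]__2__212   read 1 → write _, move L, go to s0
s0 | [_]___2__212
M halts after 27 transitions.

27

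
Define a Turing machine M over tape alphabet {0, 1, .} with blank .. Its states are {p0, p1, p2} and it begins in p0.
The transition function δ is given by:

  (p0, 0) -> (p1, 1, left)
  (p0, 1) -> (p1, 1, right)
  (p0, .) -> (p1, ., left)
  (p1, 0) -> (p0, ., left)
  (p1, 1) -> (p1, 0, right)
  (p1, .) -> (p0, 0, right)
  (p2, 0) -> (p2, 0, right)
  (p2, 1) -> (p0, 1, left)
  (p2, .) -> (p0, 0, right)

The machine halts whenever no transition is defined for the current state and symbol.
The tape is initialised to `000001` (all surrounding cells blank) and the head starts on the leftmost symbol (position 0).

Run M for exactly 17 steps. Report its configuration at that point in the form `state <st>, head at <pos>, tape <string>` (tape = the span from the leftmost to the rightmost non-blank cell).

state p1, head at 3, tape 0101.11

p0 | .[0]00001   read 0 → write 1, move left, go to p1
p1 | [.]100001   read . → write 0, move right, go to p0
p0 | 0[1]00001   read 1 → write 1, move right, go to p1
p1 | 01[0]0001   read 0 → write ., move left, go to p0
p0 | 0[1].0001   read 1 → write 1, move right, go to p1
p1 | 01[.]0001   read . → write 0, move right, go to p0
p0 | 010[0]001   read 0 → write 1, move left, go to p1
p1 | 01[0]1001   read 0 → write ., move left, go to p0
p0 | 0[1].1001   read 1 → write 1, move right, go to p1
p1 | 01[.]1001   read . → write 0, move right, go to p0
p0 | 010[1]001   read 1 → write 1, move right, go to p1
p1 | 0101[0]01   read 0 → write ., move left, go to p0
p0 | 010[1].01   read 1 → write 1, move right, go to p1
p1 | 0101[.]01   read . → write 0, move right, go to p0
p0 | 01010[0]1   read 0 → write 1, move left, go to p1
p1 | 0101[0]11   read 0 → write ., move left, go to p0
p0 | 010[1].11   read 1 → write 1, move right, go to p1
p1 | 0101[.]11
After 17 steps: state p1, head at 3, tape 0101.11.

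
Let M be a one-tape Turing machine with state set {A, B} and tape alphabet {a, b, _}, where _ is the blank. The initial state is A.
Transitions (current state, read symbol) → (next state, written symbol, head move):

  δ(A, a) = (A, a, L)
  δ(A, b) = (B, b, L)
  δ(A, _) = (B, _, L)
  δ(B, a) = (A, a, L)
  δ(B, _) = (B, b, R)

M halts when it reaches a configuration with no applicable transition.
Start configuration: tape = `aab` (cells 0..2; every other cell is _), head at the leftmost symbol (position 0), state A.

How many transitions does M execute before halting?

state=A head=0 tape=__[a]ab   (A,a)→(A,a,L)
state=A head=-1 tape=_[_]aab   (A,_)→(B,_,L)
state=B head=-2 tape=[_]_aab   (B,_)→(B,b,R)
state=B head=-1 tape=b[_]aab   (B,_)→(B,b,R)
state=B head=0 tape=bb[a]ab   (B,a)→(A,a,L)
state=A head=-1 tape=b[b]aab   (A,b)→(B,b,L)
state=B head=-2 tape=[b]baab
M halts after 6 transitions.

6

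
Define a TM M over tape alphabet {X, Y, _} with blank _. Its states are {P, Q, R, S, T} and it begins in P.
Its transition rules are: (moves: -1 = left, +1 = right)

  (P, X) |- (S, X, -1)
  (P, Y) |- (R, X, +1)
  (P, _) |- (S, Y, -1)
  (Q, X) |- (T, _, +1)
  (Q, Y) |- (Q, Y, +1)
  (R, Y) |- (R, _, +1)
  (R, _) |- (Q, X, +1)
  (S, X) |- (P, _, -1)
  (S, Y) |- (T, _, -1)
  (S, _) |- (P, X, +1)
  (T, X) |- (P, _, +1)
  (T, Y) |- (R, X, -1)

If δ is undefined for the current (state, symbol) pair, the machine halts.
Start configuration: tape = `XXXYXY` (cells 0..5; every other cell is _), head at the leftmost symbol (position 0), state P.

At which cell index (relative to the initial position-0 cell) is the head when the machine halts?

-1

P | _____[X]XXYXY   read X → write X, move -1, go to S
S | ____[_]XXXYXY   read _ → write X, move +1, go to P
P | ____X[X]XXYXY   read X → write X, move -1, go to S
S | ____[X]XXXYXY   read X → write _, move -1, go to P
P | ___[_]_XXXYXY   read _ → write Y, move -1, go to S
S | __[_]Y_XXXYXY   read _ → write X, move +1, go to P
P | __X[Y]_XXXYXY   read Y → write X, move +1, go to R
R | __XX[_]XXXYXY   read _ → write X, move +1, go to Q
Q | __XXX[X]XXYXY   read X → write _, move +1, go to T
T | __XXX_[X]XYXY   read X → write _, move +1, go to P
P | __XXX__[X]YXY   read X → write X, move -1, go to S
S | __XXX_[_]XYXY   read _ → write X, move +1, go to P
P | __XXX_X[X]YXY   read X → write X, move -1, go to S
S | __XXX_[X]XYXY   read X → write _, move -1, go to P
P | __XXX[_]_XYXY   read _ → write Y, move -1, go to S
S | __XX[X]Y_XYXY   read X → write _, move -1, go to P
P | __X[X]_Y_XYXY   read X → write X, move -1, go to S
S | __[X]X_Y_XYXY   read X → write _, move -1, go to P
P | _[_]_X_Y_XYXY   read _ → write Y, move -1, go to S
S | [_]Y_X_Y_XYXY   read _ → write X, move +1, go to P
P | X[Y]_X_Y_XYXY   read Y → write X, move +1, go to R
R | XX[_]X_Y_XYXY   read _ → write X, move +1, go to Q
Q | XXX[X]_Y_XYXY   read X → write _, move +1, go to T
T | XXX_[_]Y_XYXY
At halt the head is at cell -1.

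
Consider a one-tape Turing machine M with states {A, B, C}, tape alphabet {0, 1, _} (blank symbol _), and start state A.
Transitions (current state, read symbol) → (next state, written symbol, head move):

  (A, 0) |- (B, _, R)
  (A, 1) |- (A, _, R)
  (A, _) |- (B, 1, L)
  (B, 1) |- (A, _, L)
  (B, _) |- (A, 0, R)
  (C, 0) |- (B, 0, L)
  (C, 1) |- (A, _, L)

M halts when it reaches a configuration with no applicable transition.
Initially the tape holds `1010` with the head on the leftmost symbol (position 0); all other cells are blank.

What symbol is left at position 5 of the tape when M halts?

1

A | [1]010__   read 1 → write _, move R, go to A
A | _[0]10__   read 0 → write _, move R, go to B
B | __[1]0__   read 1 → write _, move L, go to A
A | _[_]_0__   read _ → write 1, move L, go to B
B | [_]1_0__   read _ → write 0, move R, go to A
A | 0[1]_0__   read 1 → write _, move R, go to A
A | 0_[_]0__   read _ → write 1, move L, go to B
B | 0[_]10__   read _ → write 0, move R, go to A
A | 00[1]0__   read 1 → write _, move R, go to A
A | 00_[0]__   read 0 → write _, move R, go to B
B | 00__[_]_   read _ → write 0, move R, go to A
A | 00__0[_]   read _ → write 1, move L, go to B
B | 00__[0]1
Cell 5 holds 1 when M halts.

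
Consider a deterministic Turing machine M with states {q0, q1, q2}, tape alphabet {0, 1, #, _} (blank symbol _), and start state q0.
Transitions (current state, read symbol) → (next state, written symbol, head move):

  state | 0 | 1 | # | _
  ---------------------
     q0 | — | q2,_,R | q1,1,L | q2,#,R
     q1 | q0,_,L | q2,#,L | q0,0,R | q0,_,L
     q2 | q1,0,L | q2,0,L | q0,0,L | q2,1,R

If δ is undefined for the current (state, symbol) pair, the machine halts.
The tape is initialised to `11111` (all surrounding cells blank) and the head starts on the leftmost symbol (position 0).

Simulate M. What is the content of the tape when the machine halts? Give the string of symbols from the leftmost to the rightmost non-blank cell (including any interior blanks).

q0 | ___[1]1111   read 1 → write _, move R, go to q2
q2 | ____[1]111   read 1 → write 0, move L, go to q2
q2 | ___[_]0111   read _ → write 1, move R, go to q2
q2 | ___1[0]111   read 0 → write 0, move L, go to q1
q1 | ___[1]0111   read 1 → write #, move L, go to q2
q2 | __[_]#0111   read _ → write 1, move R, go to q2
q2 | __1[#]0111   read # → write 0, move L, go to q0
q0 | __[1]00111   read 1 → write _, move R, go to q2
q2 | ___[0]0111   read 0 → write 0, move L, go to q1
q1 | __[_]00111   read _ → write _, move L, go to q0
q0 | _[_]_00111   read _ → write #, move R, go to q2
q2 | _#[_]00111   read _ → write 1, move R, go to q2
q2 | _#1[0]0111   read 0 → write 0, move L, go to q1
q1 | _#[1]00111   read 1 → write #, move L, go to q2
q2 | _[#]#00111   read # → write 0, move L, go to q0
q0 | [_]0#00111   read _ → write #, move R, go to q2
q2 | #[0]#00111   read 0 → write 0, move L, go to q1
q1 | [#]0#00111   read # → write 0, move R, go to q0
q0 | 0[0]#00111
The non-blank tape span at halt is 00#00111.

00#00111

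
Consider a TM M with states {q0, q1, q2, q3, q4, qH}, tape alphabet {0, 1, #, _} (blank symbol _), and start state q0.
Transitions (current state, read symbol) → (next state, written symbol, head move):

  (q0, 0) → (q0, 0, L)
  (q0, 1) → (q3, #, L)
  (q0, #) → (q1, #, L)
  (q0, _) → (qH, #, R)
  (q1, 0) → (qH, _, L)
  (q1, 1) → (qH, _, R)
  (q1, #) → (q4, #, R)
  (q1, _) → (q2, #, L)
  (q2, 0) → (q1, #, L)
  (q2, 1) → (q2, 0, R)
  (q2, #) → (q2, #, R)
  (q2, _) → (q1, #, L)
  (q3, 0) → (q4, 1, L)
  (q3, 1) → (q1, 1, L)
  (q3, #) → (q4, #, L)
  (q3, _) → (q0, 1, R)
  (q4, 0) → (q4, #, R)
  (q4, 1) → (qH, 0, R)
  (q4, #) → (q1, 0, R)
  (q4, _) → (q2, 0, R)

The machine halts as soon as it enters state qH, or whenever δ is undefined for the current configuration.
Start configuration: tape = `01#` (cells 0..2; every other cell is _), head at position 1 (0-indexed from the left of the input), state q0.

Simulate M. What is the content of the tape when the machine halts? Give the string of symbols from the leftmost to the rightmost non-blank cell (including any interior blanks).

00##0#_#

state=q0 head=1 tape=_0[1]#____   (q0,1)→(q3,#,L)
state=q3 head=0 tape=_[0]##____   (q3,0)→(q4,1,L)
state=q4 head=-1 tape=[_]1##____   (q4,_)→(q2,0,R)
state=q2 head=0 tape=0[1]##____   (q2,1)→(q2,0,R)
state=q2 head=1 tape=00[#]#____   (q2,#)→(q2,#,R)
state=q2 head=2 tape=00#[#]____   (q2,#)→(q2,#,R)
state=q2 head=3 tape=00##[_]___   (q2,_)→(q1,#,L)
state=q1 head=2 tape=00#[#]#___   (q1,#)→(q4,#,R)
state=q4 head=3 tape=00##[#]___   (q4,#)→(q1,0,R)
state=q1 head=4 tape=00##0[_]__   (q1,_)→(q2,#,L)
state=q2 head=3 tape=00##[0]#__   (q2,0)→(q1,#,L)
state=q1 head=2 tape=00#[#]##__   (q1,#)→(q4,#,R)
state=q4 head=3 tape=00##[#]#__   (q4,#)→(q1,0,R)
state=q1 head=4 tape=00##0[#]__   (q1,#)→(q4,#,R)
state=q4 head=5 tape=00##0#[_]_   (q4,_)→(q2,0,R)
state=q2 head=6 tape=00##0#0[_]   (q2,_)→(q1,#,L)
state=q1 head=5 tape=00##0#[0]#   (q1,0)→(qH,_,L)
state=qH head=4 tape=00##0[#]_#
The non-blank tape span at halt is 00##0#_#.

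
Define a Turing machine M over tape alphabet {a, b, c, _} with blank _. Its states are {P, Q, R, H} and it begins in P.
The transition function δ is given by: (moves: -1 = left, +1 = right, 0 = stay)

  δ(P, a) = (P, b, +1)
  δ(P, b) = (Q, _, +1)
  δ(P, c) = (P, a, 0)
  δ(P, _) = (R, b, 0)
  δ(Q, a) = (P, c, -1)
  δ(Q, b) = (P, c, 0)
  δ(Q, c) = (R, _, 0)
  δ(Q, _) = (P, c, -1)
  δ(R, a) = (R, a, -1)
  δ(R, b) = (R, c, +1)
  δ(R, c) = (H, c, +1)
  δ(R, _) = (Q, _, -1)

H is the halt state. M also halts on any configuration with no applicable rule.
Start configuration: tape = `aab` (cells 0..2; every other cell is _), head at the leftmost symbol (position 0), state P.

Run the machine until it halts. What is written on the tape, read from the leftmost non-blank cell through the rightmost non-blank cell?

bbcc

state=P head=0 tape=[a]ab__   (P,a)→(P,b,+1)
state=P head=1 tape=b[a]b__   (P,a)→(P,b,+1)
state=P head=2 tape=bb[b]__   (P,b)→(Q,_,+1)
state=Q head=3 tape=bb_[_]_   (Q,_)→(P,c,-1)
state=P head=2 tape=bb[_]c_   (P,_)→(R,b,0)
state=R head=2 tape=bb[b]c_   (R,b)→(R,c,+1)
state=R head=3 tape=bbc[c]_   (R,c)→(H,c,+1)
state=H head=4 tape=bbcc[_]
The non-blank tape span at halt is bbcc.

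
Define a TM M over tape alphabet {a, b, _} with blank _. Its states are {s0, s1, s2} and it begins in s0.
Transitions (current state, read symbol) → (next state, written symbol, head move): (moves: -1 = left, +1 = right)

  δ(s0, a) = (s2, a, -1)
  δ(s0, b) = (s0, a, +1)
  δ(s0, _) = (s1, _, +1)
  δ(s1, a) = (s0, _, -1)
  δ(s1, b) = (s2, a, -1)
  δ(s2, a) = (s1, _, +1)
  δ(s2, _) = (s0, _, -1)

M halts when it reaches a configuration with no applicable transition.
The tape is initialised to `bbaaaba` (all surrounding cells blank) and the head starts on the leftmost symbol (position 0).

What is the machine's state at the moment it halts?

s0 | [b]baaaba   read b → write a, move +1, go to s0
s0 | a[b]aaaba   read b → write a, move +1, go to s0
s0 | aa[a]aaba   read a → write a, move -1, go to s2
s2 | a[a]aaaba   read a → write _, move +1, go to s1
s1 | a_[a]aaba   read a → write _, move -1, go to s0
s0 | a[_]_aaba   read _ → write _, move +1, go to s1
s1 | a_[_]aaba
No transition is defined for (s1, _); M halts in state s1.

s1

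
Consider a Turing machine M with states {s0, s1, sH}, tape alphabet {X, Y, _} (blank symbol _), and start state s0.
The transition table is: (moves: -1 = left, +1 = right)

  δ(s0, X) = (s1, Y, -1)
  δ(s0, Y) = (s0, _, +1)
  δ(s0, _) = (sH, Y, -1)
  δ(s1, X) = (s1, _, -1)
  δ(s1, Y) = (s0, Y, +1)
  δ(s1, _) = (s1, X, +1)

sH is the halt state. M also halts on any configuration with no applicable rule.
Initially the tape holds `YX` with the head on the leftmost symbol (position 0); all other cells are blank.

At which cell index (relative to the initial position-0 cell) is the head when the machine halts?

s0 | [Y]X_   read Y → write _, move +1, go to s0
s0 | _[X]_   read X → write Y, move -1, go to s1
s1 | [_]Y_   read _ → write X, move +1, go to s1
s1 | X[Y]_   read Y → write Y, move +1, go to s0
s0 | XY[_]   read _ → write Y, move -1, go to sH
sH | X[Y]Y
At halt the head is at cell 1.

1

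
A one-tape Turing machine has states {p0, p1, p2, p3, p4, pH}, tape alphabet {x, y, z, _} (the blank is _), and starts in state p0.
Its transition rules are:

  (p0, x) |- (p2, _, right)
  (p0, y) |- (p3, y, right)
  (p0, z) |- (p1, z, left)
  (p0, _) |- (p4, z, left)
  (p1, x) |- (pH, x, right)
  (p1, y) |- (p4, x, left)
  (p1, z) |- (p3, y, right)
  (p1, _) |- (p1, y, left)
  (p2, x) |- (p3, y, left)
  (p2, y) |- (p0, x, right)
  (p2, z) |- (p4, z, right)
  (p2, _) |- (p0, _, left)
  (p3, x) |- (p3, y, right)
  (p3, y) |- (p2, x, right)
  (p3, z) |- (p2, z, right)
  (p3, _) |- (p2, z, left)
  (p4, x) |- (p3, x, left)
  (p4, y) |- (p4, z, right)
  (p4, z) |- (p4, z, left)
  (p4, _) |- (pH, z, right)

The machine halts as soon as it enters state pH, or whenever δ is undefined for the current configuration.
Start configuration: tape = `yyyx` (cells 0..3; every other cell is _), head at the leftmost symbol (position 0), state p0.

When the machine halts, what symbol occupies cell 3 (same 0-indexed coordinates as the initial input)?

state=p0 head=0 tape=[y]yyx_   (p0,y)→(p3,y,right)
state=p3 head=1 tape=y[y]yx_   (p3,y)→(p2,x,right)
state=p2 head=2 tape=yx[y]x_   (p2,y)→(p0,x,right)
state=p0 head=3 tape=yxx[x]_   (p0,x)→(p2,_,right)
state=p2 head=4 tape=yxx_[_]   (p2,_)→(p0,_,left)
state=p0 head=3 tape=yxx[_]_   (p0,_)→(p4,z,left)
state=p4 head=2 tape=yx[x]z_   (p4,x)→(p3,x,left)
state=p3 head=1 tape=y[x]xz_   (p3,x)→(p3,y,right)
state=p3 head=2 tape=yy[x]z_   (p3,x)→(p3,y,right)
state=p3 head=3 tape=yyy[z]_   (p3,z)→(p2,z,right)
state=p2 head=4 tape=yyyz[_]   (p2,_)→(p0,_,left)
state=p0 head=3 tape=yyy[z]_   (p0,z)→(p1,z,left)
state=p1 head=2 tape=yy[y]z_   (p1,y)→(p4,x,left)
state=p4 head=1 tape=y[y]xz_   (p4,y)→(p4,z,right)
state=p4 head=2 tape=yz[x]z_   (p4,x)→(p3,x,left)
state=p3 head=1 tape=y[z]xz_   (p3,z)→(p2,z,right)
state=p2 head=2 tape=yz[x]z_   (p2,x)→(p3,y,left)
state=p3 head=1 tape=y[z]yz_   (p3,z)→(p2,z,right)
state=p2 head=2 tape=yz[y]z_   (p2,y)→(p0,x,right)
state=p0 head=3 tape=yzx[z]_   (p0,z)→(p1,z,left)
state=p1 head=2 tape=yz[x]z_   (p1,x)→(pH,x,right)
state=pH head=3 tape=yzx[z]_
Cell 3 holds z when M halts.

z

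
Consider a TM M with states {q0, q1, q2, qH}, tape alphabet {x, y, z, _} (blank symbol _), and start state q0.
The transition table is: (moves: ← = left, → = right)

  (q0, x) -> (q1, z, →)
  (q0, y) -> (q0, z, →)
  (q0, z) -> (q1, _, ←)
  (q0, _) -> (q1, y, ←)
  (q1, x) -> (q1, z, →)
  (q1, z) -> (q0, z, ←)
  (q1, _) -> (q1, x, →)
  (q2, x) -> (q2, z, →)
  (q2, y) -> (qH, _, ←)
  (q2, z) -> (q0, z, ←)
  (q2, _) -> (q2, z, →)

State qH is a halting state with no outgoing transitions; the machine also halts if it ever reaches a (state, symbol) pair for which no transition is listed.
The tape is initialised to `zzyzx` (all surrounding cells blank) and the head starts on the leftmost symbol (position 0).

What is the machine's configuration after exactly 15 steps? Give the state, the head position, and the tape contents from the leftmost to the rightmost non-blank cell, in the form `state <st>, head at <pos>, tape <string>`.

state q1, head at -3, tape yz_zyzx

q0 | ___[z]zyzx   read z → write _, move ←, go to q1
q1 | __[_]_zyzx   read _ → write x, move →, go to q1
q1 | __x[_]zyzx   read _ → write x, move →, go to q1
q1 | __xx[z]yzx   read z → write z, move ←, go to q0
q0 | __x[x]zyzx   read x → write z, move →, go to q1
q1 | __xz[z]yzx   read z → write z, move ←, go to q0
q0 | __x[z]zyzx   read z → write _, move ←, go to q1
q1 | __[x]_zyzx   read x → write z, move →, go to q1
q1 | __z[_]zyzx   read _ → write x, move →, go to q1
q1 | __zx[z]yzx   read z → write z, move ←, go to q0
q0 | __z[x]zyzx   read x → write z, move →, go to q1
q1 | __zz[z]yzx   read z → write z, move ←, go to q0
q0 | __z[z]zyzx   read z → write _, move ←, go to q1
q1 | __[z]_zyzx   read z → write z, move ←, go to q0
q0 | _[_]z_zyzx   read _ → write y, move ←, go to q1
q1 | [_]yz_zyzx
After 15 steps: state q1, head at -3, tape yz_zyzx.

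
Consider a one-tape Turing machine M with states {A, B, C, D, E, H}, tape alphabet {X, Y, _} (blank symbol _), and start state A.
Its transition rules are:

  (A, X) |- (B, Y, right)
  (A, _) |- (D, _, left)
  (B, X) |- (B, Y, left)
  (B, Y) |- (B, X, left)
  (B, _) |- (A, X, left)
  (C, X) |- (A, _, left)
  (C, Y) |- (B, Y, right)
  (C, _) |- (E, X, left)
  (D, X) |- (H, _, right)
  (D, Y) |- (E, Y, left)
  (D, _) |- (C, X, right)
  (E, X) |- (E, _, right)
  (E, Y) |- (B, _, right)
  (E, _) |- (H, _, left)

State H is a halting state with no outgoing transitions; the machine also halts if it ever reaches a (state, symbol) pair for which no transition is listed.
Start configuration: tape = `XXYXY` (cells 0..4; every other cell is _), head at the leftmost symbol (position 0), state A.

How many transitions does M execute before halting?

state=A head=0 tape=___[X]XYXY__   (A,X)→(B,Y,right)
state=B head=1 tape=___Y[X]YXY__   (B,X)→(B,Y,left)
state=B head=0 tape=___[Y]YYXY__   (B,Y)→(B,X,left)
state=B head=-1 tape=__[_]XYYXY__   (B,_)→(A,X,left)
state=A head=-2 tape=_[_]XXYYXY__   (A,_)→(D,_,left)
state=D head=-3 tape=[_]_XXYYXY__   (D,_)→(C,X,right)
state=C head=-2 tape=X[_]XXYYXY__   (C,_)→(E,X,left)
state=E head=-3 tape=[X]XXXYYXY__   (E,X)→(E,_,right)
state=E head=-2 tape=_[X]XXYYXY__   (E,X)→(E,_,right)
state=E head=-1 tape=__[X]XYYXY__   (E,X)→(E,_,right)
state=E head=0 tape=___[X]YYXY__   (E,X)→(E,_,right)
state=E head=1 tape=____[Y]YXY__   (E,Y)→(B,_,right)
state=B head=2 tape=_____[Y]XY__   (B,Y)→(B,X,left)
state=B head=1 tape=____[_]XXY__   (B,_)→(A,X,left)
state=A head=0 tape=___[_]XXXY__   (A,_)→(D,_,left)
state=D head=-1 tape=__[_]_XXXY__   (D,_)→(C,X,right)
state=C head=0 tape=__X[_]XXXY__   (C,_)→(E,X,left)
state=E head=-1 tape=__[X]XXXXY__   (E,X)→(E,_,right)
state=E head=0 tape=___[X]XXXY__   (E,X)→(E,_,right)
state=E head=1 tape=____[X]XXY__   (E,X)→(E,_,right)
state=E head=2 tape=_____[X]XY__   (E,X)→(E,_,right)
state=E head=3 tape=______[X]Y__   (E,X)→(E,_,right)
state=E head=4 tape=_______[Y]__   (E,Y)→(B,_,right)
state=B head=5 tape=________[_]_   (B,_)→(A,X,left)
state=A head=4 tape=_______[_]X_   (A,_)→(D,_,left)
state=D head=3 tape=______[_]_X_   (D,_)→(C,X,right)
state=C head=4 tape=______X[_]X_   (C,_)→(E,X,left)
state=E head=3 tape=______[X]XX_   (E,X)→(E,_,right)
state=E head=4 tape=_______[X]X_   (E,X)→(E,_,right)
state=E head=5 tape=________[X]_   (E,X)→(E,_,right)
state=E head=6 tape=_________[_]   (E,_)→(H,_,left)
state=H head=5 tape=________[_]_
M halts after 31 transitions.

31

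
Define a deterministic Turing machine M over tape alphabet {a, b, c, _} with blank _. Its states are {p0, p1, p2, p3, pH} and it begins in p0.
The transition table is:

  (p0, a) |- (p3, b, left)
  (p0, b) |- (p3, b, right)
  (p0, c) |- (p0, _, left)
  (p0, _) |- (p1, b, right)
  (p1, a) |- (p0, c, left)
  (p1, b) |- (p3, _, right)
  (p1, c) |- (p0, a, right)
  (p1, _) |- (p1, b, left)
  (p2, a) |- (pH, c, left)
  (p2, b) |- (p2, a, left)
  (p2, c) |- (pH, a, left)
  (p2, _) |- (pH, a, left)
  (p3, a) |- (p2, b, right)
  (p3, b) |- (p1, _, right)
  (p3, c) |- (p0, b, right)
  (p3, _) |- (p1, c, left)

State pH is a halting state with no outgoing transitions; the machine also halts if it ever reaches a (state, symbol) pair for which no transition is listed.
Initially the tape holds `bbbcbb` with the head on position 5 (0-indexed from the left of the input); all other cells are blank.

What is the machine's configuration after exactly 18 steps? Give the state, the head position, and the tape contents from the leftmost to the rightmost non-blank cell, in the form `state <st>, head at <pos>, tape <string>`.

state p1, head at 7, tape bbbcb___bbb

p0 | bbbcb[b]_____   read b → write b, move right, go to p3
p3 | bbbcbb[_]____   read _ → write c, move left, go to p1
p1 | bbbcb[b]c____   read b → write _, move right, go to p3
p3 | bbbcb_[c]____   read c → write b, move right, go to p0
p0 | bbbcb_b[_]___   read _ → write b, move right, go to p1
p1 | bbbcb_bb[_]__   read _ → write b, move left, go to p1
p1 | bbbcb_b[b]b__   read b → write _, move right, go to p3
p3 | bbbcb_b_[b]__   read b → write _, move right, go to p1
p1 | bbbcb_b__[_]_   read _ → write b, move left, go to p1
p1 | bbbcb_b_[_]b_   read _ → write b, move left, go to p1
p1 | bbbcb_b[_]bb_   read _ → write b, move left, go to p1
p1 | bbbcb_[b]bbb_   read b → write _, move right, go to p3
p3 | bbbcb__[b]bb_   read b → write _, move right, go to p1
p1 | bbbcb___[b]b_   read b → write _, move right, go to p3
p3 | bbbcb____[b]_   read b → write _, move right, go to p1
p1 | bbbcb_____[_]   read _ → write b, move left, go to p1
p1 | bbbcb____[_]b   read _ → write b, move left, go to p1
p1 | bbbcb___[_]bb   read _ → write b, move left, go to p1
p1 | bbbcb__[_]bbb
After 18 steps: state p1, head at 7, tape bbbcb___bbb.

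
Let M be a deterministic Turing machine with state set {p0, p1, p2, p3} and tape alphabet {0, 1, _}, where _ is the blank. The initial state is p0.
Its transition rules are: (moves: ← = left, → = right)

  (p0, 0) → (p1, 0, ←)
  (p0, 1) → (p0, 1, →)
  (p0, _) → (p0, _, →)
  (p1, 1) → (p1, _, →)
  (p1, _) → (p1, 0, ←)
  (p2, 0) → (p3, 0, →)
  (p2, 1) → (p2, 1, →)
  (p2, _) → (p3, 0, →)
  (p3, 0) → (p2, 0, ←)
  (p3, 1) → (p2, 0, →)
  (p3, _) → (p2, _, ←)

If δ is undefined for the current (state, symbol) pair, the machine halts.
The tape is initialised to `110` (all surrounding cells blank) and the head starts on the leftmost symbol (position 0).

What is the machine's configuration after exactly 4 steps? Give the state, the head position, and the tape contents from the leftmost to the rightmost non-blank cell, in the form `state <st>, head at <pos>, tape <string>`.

p0 | [1]10   read 1 → write 1, move →, go to p0
p0 | 1[1]0   read 1 → write 1, move →, go to p0
p0 | 11[0]   read 0 → write 0, move ←, go to p1
p1 | 1[1]0   read 1 → write _, move →, go to p1
p1 | 1_[0]
After 4 steps: state p1, head at 2, tape 1_0.

state p1, head at 2, tape 1_0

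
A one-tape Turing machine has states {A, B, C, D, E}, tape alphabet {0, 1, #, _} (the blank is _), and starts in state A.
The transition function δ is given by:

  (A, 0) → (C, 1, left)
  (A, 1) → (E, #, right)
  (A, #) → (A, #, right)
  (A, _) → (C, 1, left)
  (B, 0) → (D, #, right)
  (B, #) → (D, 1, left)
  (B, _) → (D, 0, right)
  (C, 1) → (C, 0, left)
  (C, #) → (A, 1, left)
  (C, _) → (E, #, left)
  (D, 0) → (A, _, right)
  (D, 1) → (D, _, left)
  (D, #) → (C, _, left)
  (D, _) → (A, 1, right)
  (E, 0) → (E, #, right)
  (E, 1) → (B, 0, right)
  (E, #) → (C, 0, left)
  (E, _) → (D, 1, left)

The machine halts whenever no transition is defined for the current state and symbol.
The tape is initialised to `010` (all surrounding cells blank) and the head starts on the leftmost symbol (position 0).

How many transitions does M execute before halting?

12

state=A head=0 tape=___[0]10   (A,0)→(C,1,left)
state=C head=-1 tape=__[_]110   (C,_)→(E,#,left)
state=E head=-2 tape=_[_]#110   (E,_)→(D,1,left)
state=D head=-3 tape=[_]1#110   (D,_)→(A,1,right)
state=A head=-2 tape=1[1]#110   (A,1)→(E,#,right)
state=E head=-1 tape=1#[#]110   (E,#)→(C,0,left)
state=C head=-2 tape=1[#]0110   (C,#)→(A,1,left)
state=A head=-3 tape=[1]10110   (A,1)→(E,#,right)
state=E head=-2 tape=#[1]0110   (E,1)→(B,0,right)
state=B head=-1 tape=#0[0]110   (B,0)→(D,#,right)
state=D head=0 tape=#0#[1]10   (D,1)→(D,_,left)
state=D head=-1 tape=#0[#]_10   (D,#)→(C,_,left)
state=C head=-2 tape=#[0]__10
M halts after 12 transitions.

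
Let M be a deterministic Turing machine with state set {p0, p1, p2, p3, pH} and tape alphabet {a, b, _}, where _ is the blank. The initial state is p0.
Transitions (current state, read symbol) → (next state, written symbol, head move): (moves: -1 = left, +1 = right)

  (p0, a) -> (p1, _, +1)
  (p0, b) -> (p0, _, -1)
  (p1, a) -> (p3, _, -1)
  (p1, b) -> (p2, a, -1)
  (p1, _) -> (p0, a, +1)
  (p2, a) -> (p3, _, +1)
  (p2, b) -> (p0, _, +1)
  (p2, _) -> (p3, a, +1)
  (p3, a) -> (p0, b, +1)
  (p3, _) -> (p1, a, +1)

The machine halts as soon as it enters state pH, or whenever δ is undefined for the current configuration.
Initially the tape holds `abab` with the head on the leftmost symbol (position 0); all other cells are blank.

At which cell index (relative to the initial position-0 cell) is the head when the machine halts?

4

state=p0 head=0 tape=[a]bab_   (p0,a)→(p1,_,+1)
state=p1 head=1 tape=_[b]ab_   (p1,b)→(p2,a,-1)
state=p2 head=0 tape=[_]aab_   (p2,_)→(p3,a,+1)
state=p3 head=1 tape=a[a]ab_   (p3,a)→(p0,b,+1)
state=p0 head=2 tape=ab[a]b_   (p0,a)→(p1,_,+1)
state=p1 head=3 tape=ab_[b]_   (p1,b)→(p2,a,-1)
state=p2 head=2 tape=ab[_]a_   (p2,_)→(p3,a,+1)
state=p3 head=3 tape=aba[a]_   (p3,a)→(p0,b,+1)
state=p0 head=4 tape=abab[_]
At halt the head is at cell 4.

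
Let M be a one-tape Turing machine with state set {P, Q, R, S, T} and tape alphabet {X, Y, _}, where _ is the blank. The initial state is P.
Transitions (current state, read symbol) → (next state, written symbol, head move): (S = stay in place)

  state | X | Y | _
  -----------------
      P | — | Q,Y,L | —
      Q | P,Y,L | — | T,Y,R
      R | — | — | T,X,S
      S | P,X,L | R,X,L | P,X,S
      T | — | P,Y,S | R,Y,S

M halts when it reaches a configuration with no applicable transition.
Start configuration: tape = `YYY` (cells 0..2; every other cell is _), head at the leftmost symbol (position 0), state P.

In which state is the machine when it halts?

state=P head=0 tape=_[Y]YY   (P,Y)→(Q,Y,L)
state=Q head=-1 tape=[_]YYY   (Q,_)→(T,Y,R)
state=T head=0 tape=Y[Y]YY   (T,Y)→(P,Y,S)
state=P head=0 tape=Y[Y]YY   (P,Y)→(Q,Y,L)
state=Q head=-1 tape=[Y]YYY
No transition is defined for (Q, Y); M halts in state Q.

Q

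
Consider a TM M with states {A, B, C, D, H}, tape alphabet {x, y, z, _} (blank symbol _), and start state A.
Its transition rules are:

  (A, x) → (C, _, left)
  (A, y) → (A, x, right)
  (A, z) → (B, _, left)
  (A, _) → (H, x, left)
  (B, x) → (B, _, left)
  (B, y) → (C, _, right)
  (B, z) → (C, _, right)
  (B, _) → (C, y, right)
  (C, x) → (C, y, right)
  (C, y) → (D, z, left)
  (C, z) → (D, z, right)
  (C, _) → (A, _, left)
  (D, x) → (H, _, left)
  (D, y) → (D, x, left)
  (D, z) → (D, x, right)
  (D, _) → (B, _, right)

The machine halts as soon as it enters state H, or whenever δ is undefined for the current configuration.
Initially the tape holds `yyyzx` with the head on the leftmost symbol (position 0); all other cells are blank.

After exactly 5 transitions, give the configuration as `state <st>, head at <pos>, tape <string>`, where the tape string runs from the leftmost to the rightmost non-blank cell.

state=A head=0 tape=[y]yyzx   (A,y)→(A,x,right)
state=A head=1 tape=x[y]yzx   (A,y)→(A,x,right)
state=A head=2 tape=xx[y]zx   (A,y)→(A,x,right)
state=A head=3 tape=xxx[z]x   (A,z)→(B,_,left)
state=B head=2 tape=xx[x]_x   (B,x)→(B,_,left)
state=B head=1 tape=x[x]__x
After 5 steps: state B, head at 1, tape xx__x.

state B, head at 1, tape xx__x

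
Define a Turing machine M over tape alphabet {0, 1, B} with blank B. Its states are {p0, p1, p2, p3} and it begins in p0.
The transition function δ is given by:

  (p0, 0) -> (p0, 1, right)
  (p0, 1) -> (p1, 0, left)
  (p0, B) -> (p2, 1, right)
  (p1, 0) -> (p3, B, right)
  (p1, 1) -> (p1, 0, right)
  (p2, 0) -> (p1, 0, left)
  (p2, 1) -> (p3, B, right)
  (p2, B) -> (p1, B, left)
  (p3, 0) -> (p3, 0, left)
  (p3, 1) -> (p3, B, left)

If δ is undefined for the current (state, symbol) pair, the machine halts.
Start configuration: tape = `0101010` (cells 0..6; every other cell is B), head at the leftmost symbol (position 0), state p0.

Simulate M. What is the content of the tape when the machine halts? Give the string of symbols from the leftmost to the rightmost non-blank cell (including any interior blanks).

0B01010

state=p0 head=0 tape=[0]101010   (p0,0)→(p0,1,right)
state=p0 head=1 tape=1[1]01010   (p0,1)→(p1,0,left)
state=p1 head=0 tape=[1]001010   (p1,1)→(p1,0,right)
state=p1 head=1 tape=0[0]01010   (p1,0)→(p3,B,right)
state=p3 head=2 tape=0B[0]1010   (p3,0)→(p3,0,left)
state=p3 head=1 tape=0[B]01010
The non-blank tape span at halt is 0B01010.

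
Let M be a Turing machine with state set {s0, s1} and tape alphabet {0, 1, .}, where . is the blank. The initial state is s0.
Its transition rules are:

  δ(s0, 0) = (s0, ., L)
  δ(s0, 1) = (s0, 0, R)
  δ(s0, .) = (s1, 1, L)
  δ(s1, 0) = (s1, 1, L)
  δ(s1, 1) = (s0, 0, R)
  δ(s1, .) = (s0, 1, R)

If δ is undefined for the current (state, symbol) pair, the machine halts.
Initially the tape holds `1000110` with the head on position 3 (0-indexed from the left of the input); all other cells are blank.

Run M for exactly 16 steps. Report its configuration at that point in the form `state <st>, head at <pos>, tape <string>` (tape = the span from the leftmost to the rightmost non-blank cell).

state s0, head at 3, tape 0000.110

state=s0 head=3 tape=.100[0]110   (s0,0)→(s0,.,L)
state=s0 head=2 tape=.10[0].110   (s0,0)→(s0,.,L)
state=s0 head=1 tape=.1[0]..110   (s0,0)→(s0,.,L)
state=s0 head=0 tape=.[1]...110   (s0,1)→(s0,0,R)
state=s0 head=1 tape=.0[.]..110   (s0,.)→(s1,1,L)
state=s1 head=0 tape=.[0]1..110   (s1,0)→(s1,1,L)
state=s1 head=-1 tape=[.]11..110   (s1,.)→(s0,1,R)
state=s0 head=0 tape=1[1]1..110   (s0,1)→(s0,0,R)
state=s0 head=1 tape=10[1]..110   (s0,1)→(s0,0,R)
state=s0 head=2 tape=100[.].110   (s0,.)→(s1,1,L)
state=s1 head=1 tape=10[0]1.110   (s1,0)→(s1,1,L)
state=s1 head=0 tape=1[0]11.110   (s1,0)→(s1,1,L)
state=s1 head=-1 tape=[1]111.110   (s1,1)→(s0,0,R)
state=s0 head=0 tape=0[1]11.110   (s0,1)→(s0,0,R)
state=s0 head=1 tape=00[1]1.110   (s0,1)→(s0,0,R)
state=s0 head=2 tape=000[1].110   (s0,1)→(s0,0,R)
state=s0 head=3 tape=0000[.]110
After 16 steps: state s0, head at 3, tape 0000.110.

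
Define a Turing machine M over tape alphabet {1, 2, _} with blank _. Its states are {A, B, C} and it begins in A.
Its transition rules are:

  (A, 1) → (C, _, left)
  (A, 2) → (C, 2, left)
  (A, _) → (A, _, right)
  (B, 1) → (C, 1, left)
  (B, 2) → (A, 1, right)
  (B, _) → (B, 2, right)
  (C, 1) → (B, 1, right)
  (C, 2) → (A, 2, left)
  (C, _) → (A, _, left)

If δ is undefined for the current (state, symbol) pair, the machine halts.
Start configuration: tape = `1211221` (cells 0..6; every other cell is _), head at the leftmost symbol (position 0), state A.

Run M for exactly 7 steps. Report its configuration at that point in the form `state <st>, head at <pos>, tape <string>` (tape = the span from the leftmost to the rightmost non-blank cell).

state A, head at -1, tape 211221

state=A head=0 tape=__[1]211221   (A,1)→(C,_,left)
state=C head=-1 tape=_[_]_211221   (C,_)→(A,_,left)
state=A head=-2 tape=[_]__211221   (A,_)→(A,_,right)
state=A head=-1 tape=_[_]_211221   (A,_)→(A,_,right)
state=A head=0 tape=__[_]211221   (A,_)→(A,_,right)
state=A head=1 tape=___[2]11221   (A,2)→(C,2,left)
state=C head=0 tape=__[_]211221   (C,_)→(A,_,left)
state=A head=-1 tape=_[_]_211221
After 7 steps: state A, head at -1, tape 211221.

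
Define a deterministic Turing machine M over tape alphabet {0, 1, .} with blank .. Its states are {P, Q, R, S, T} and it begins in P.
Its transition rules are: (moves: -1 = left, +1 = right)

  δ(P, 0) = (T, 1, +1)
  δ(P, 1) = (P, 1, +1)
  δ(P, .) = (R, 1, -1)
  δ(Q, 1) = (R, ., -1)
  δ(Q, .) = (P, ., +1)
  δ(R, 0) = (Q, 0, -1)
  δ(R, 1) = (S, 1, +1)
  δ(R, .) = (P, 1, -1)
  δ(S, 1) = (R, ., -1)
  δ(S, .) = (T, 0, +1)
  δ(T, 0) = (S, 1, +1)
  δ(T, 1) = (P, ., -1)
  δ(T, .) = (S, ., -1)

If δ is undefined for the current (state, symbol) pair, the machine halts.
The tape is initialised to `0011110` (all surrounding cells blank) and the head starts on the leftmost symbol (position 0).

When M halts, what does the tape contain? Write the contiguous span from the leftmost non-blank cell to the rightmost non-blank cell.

110.110

P | [0]011110   read 0 → write 1, move +1, go to T
T | 1[0]11110   read 0 → write 1, move +1, go to S
S | 11[1]1110   read 1 → write ., move -1, go to R
R | 1[1].1110   read 1 → write 1, move +1, go to S
S | 11[.]1110   read . → write 0, move +1, go to T
T | 110[1]110   read 1 → write ., move -1, go to P
P | 11[0].110   read 0 → write 1, move +1, go to T
T | 111[.]110   read . → write ., move -1, go to S
S | 11[1].110   read 1 → write ., move -1, go to R
R | 1[1]..110   read 1 → write 1, move +1, go to S
S | 11[.].110   read . → write 0, move +1, go to T
T | 110[.]110   read . → write ., move -1, go to S
S | 11[0].110
The non-blank tape span at halt is 110.110.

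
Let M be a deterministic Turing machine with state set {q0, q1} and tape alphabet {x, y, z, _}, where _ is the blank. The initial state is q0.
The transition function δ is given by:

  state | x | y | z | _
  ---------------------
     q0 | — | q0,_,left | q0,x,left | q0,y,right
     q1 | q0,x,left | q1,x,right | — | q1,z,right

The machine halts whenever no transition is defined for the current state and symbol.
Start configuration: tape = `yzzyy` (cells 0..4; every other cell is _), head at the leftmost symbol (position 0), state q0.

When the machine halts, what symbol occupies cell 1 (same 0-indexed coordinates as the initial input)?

q0 | __[y]zzyy   read y → write _, move left, go to q0
q0 | _[_]_zzyy   read _ → write y, move right, go to q0
q0 | _y[_]zzyy   read _ → write y, move right, go to q0
q0 | _yy[z]zyy   read z → write x, move left, go to q0
q0 | _y[y]xzyy   read y → write _, move left, go to q0
q0 | _[y]_xzyy   read y → write _, move left, go to q0
q0 | [_]__xzyy   read _ → write y, move right, go to q0
q0 | y[_]_xzyy   read _ → write y, move right, go to q0
q0 | yy[_]xzyy   read _ → write y, move right, go to q0
q0 | yyy[x]zyy
Cell 1 holds x when M halts.

x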